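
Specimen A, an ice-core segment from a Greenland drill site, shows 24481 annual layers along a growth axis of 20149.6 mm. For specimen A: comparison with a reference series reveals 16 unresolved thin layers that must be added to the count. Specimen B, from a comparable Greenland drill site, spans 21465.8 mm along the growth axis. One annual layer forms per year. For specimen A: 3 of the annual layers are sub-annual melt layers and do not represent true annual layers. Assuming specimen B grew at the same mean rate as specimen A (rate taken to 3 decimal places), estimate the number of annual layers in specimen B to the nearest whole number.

26082 annual layers

Specimen A: after corrections the count is 24481 − 3 + 16 = 24494 annual layers.
A: Mean rate = 20149.6 mm / 24494 years ≈ 0.823 mm/year.
For B, 21465.8 / 0.823 = 26082.38 years ≈ 26082 annual layers.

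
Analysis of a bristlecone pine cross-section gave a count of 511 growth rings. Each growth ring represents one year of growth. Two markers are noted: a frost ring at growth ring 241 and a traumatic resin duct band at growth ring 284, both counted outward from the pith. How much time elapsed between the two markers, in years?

Separation: 284 − 241 = 43 growth rings.
At one growth ring per year, 43 years elapsed between them.

43 years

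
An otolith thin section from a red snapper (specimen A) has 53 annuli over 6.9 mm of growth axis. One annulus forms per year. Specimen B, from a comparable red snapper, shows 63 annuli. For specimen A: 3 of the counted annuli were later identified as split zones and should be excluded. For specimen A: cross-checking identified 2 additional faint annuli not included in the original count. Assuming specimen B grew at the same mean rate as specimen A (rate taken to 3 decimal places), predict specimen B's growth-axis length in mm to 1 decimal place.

8.4 mm

Specimen A: correcting the raw count gives 53 − 3 + 2 = 52 true annuli.
A: Extension rate ≈ 6.9 / 52 = 0.133 mm/yr.
B's length ≈ 0.133 × 63 = 8.4 mm.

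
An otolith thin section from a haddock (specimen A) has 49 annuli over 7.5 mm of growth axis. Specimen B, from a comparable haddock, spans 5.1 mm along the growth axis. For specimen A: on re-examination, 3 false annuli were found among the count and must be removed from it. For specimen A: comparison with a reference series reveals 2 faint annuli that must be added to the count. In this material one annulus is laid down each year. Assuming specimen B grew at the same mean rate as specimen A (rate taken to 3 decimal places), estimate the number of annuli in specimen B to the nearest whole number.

Specimen A: true annulus count = 49 − 3 + 2 = 48.
A: Extension rate ≈ 7.5 / 48 = 0.156 mm/year.
Specimen B: 5.1 mm / 0.156 mm per year = 32.69 years ≈ 33 annuli.

33 annuli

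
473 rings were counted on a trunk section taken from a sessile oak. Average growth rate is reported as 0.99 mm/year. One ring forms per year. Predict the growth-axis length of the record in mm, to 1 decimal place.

468.3 mm

The record spans 473 years at 0.99 mm per year.
473 years at 0.99 mm/year gives 0.99 × 473 = 468.3 mm.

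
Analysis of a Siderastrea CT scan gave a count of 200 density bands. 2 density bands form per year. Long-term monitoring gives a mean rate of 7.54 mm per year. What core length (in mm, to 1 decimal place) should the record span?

754.0 mm

With 2 density bands per year, 200 / 2 = 100 years.
100 years at 7.54 mm/year gives 7.54 × 100 = 754.0 mm.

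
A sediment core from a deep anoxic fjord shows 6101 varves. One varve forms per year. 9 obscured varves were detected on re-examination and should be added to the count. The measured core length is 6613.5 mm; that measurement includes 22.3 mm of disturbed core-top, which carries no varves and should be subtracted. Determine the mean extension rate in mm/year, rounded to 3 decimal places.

True varve count = 6101 + 9 = 6110.
Net length = 6613.5 − 22.3 = 6591.2 mm.
Extension rate ≈ 6591.2 / 6110 = 1.079 mm/year.

1.079 mm/year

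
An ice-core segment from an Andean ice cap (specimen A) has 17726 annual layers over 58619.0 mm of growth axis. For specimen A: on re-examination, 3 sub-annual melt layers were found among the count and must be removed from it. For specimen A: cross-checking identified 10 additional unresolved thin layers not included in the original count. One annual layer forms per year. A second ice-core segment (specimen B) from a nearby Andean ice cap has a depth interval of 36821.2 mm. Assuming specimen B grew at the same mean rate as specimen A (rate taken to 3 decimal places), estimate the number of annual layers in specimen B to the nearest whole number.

11138 annual layers

Specimen A: true annual layer count = 17726 − 3 + 10 = 17733.
A: Mean rate = 58619.0 mm / 17733 years ≈ 3.306 mm per year.
B spans 36821.2 / 3.306 = 11137.69 years ≈ 11138 annual layers.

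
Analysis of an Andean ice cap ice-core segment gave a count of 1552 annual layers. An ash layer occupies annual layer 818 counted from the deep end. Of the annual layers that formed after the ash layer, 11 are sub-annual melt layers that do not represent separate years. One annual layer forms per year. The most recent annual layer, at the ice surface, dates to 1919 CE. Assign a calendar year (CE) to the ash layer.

1196 CE

The ash layer sits at annual layer 818 from the deep end, so 1552 − 818 = 734 annual layers formed after it.
Removing the 11 false annual layers leaves 734 − 11 = 723 true annual layers beyond the ash layer.
1919 − 723 = 1196 CE.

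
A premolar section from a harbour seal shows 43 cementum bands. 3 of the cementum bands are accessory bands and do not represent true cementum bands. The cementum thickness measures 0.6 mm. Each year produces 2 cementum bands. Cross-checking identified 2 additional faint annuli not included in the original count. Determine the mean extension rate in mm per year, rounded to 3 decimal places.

0.029 mm per year

Correcting the raw count gives 43 − 3 + 2 = 42 true cementum bands.
42 cementum bands at 2 per year is 42 / 2 = 21 years.
Extension rate ≈ 0.6 / 21 = 0.029 mm per year.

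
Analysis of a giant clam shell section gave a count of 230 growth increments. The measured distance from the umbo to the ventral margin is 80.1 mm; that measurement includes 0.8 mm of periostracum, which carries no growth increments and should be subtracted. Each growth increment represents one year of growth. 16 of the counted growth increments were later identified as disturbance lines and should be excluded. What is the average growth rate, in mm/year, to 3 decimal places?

0.371 mm/year

After corrections the count is 230 − 16 = 214 growth increments.
Removing the 0.8 mm offcut leaves 80.1 − 0.8 = 79.3 mm.
Extension rate ≈ 79.3 / 214 = 0.371 mm/year.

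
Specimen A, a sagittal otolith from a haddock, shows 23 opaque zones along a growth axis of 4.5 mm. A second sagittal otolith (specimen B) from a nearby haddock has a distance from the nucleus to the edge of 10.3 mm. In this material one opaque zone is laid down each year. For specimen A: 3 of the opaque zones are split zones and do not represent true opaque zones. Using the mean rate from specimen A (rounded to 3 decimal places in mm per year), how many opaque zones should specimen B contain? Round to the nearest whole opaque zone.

Specimen A: correcting the raw count gives 23 − 3 = 20 true opaque zones.
A: 4.5 mm over 20 years gives 4.5 / 20 ≈ 0.225 mm/yr.
Specimen B: 10.3 mm / 0.225 mm per year = 45.78 years ≈ 46 opaque zones.

46 opaque zones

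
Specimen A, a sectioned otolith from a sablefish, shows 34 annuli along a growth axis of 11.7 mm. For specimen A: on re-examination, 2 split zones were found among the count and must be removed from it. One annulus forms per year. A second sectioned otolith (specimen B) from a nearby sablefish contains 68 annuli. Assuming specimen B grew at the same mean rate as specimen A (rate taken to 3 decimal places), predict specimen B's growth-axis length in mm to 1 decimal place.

24.9 mm

Specimen A: correcting the raw count gives 34 − 2 = 32 true annuli.
A: 11.7 mm over 32 years gives 11.7 / 32 ≈ 0.366 mm per year.
B's length ≈ 0.366 × 68 = 24.9 mm.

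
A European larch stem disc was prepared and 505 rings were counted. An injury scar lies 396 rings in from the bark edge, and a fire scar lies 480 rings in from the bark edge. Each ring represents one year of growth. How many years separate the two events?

84 years

Separation: 480 − 396 = 84 rings.
At one ring per year, 84 years elapsed between them.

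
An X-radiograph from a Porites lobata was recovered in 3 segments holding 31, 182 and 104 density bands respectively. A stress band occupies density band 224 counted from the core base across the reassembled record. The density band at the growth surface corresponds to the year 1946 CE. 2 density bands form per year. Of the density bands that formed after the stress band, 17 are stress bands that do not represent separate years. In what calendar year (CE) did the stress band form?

Total density bands = 31 + 182 + 104 = 317.
317 − 224 = 93 density bands lie beyond the stress band toward the growth surface.
Excluding 17 false density bands: 93 − 17 = 76.
Dividing by 2 density bands per year: 76 / 2 = 38 years.
The density band at the growth surface is 1946 CE, so the stress band dates to 1946 − 38 = 1908 CE.

1908 CE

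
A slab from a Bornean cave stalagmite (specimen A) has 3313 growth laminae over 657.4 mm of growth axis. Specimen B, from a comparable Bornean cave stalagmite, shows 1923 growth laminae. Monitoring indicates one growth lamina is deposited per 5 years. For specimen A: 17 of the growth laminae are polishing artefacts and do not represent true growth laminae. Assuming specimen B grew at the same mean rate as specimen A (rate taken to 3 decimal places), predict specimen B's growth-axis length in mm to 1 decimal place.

384.6 mm

Specimen A: correcting the raw count gives 3313 − 17 = 3296 true growth laminae.
Specimen A: 3296 growth laminae at 5 years each span 3296 × 5 = 16480 years.
A: 657.4 mm over 16480 years gives 657.4 / 16480 ≈ 0.040 mm per year.
Specimen B: at 5 years per growth lamina, 1923 × 5 = 9615 years. For B, 0.040 mm/year × 9615 years = 384.6 mm.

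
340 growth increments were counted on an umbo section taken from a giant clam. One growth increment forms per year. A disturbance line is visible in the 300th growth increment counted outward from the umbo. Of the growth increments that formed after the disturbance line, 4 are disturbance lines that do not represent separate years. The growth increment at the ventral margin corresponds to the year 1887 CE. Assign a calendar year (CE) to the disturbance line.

1851 CE

The disturbance line sits at growth increment 300 from the umbo, so 340 − 300 = 40 growth increments formed after it.
Removing the 4 false growth increments leaves 40 − 4 = 36 true growth increments beyond the disturbance line.
Counting back 36 years from 1887 CE places the disturbance line in 1887 − 36 = 1851 CE.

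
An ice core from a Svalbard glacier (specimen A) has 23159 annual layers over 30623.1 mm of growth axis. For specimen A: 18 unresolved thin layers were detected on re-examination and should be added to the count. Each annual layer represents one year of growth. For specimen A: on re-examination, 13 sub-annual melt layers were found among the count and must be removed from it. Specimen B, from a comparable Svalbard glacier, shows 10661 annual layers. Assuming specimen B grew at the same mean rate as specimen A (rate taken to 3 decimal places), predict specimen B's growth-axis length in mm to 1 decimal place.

14093.8 mm

Specimen A: adjusted count: 23159 − 13 + 18 = 23164 annual layers.
A: Mean rate = 30623.1 mm / 23164 years ≈ 1.322 mm/year.
For B, 1.322 mm/year × 10661 years = 14093.8 mm.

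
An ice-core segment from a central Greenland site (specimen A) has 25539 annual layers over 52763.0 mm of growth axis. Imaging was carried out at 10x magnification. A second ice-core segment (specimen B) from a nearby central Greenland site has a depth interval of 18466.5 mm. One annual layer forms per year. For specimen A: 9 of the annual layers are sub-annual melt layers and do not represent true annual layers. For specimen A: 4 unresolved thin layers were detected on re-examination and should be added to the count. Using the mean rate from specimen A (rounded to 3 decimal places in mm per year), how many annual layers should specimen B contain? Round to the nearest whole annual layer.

Specimen A: adjusted count: 25539 − 9 + 4 = 25534 annual layers.
A: 52763.0 mm over 25534 years gives 52763.0 / 25534 ≈ 2.066 mm/year.
Specimen B: 18466.5 mm / 2.066 mm per year = 8938.29 years ≈ 8938 annual layers.

8938 annual layers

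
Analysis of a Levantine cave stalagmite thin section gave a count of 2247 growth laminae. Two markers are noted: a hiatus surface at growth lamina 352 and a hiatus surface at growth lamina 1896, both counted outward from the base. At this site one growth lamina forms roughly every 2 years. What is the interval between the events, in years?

3088 years

Separation: 1896 − 352 = 1544 growth laminae.
At 2 years per growth lamina, 1544 × 2 = 3088 years.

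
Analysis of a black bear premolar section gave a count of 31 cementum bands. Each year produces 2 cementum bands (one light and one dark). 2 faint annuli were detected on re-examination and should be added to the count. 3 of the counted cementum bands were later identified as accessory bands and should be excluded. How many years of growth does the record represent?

Adjusted count: 31 − 3 + 2 = 30 cementum bands.
30 cementum bands at 2 per year is 30 / 2 = 15 years.

15 years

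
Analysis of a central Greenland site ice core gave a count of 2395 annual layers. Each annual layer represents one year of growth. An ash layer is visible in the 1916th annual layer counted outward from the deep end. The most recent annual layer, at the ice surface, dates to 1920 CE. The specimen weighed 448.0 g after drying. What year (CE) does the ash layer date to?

1441 CE

Between annual layer 1916 and the ice surface there are 2395 − 1916 = 479 annual layers.
The annual layer at the ice surface is 1920 CE, so the ash layer dates to 1920 − 479 = 1441 CE.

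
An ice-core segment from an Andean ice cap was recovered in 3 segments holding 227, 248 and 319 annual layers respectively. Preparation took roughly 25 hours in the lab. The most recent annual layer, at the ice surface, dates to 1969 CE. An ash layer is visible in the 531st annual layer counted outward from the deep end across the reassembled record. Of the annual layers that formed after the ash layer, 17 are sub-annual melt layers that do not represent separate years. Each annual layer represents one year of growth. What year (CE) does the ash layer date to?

1723 CE

Total annual layers = 227 + 248 + 319 = 794.
Between annual layer 531 and the ice surface there are 794 − 531 = 263 annual layers.
Removing the 17 false annual layers leaves 263 − 17 = 246 true annual layers beyond the ash layer.
The annual layer at the ice surface is 1969 CE, so the ash layer dates to 1969 − 246 = 1723 CE.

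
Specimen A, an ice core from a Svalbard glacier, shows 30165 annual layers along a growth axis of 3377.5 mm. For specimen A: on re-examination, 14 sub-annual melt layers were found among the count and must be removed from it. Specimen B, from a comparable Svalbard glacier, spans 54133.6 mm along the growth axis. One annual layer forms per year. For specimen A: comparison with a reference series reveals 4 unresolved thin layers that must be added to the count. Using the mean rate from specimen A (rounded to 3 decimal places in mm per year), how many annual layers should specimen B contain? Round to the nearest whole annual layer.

483336 annual layers

Specimen A: true annual layer count = 30165 − 14 + 4 = 30155.
A: Extension rate ≈ 3377.5 / 30155 = 0.112 mm/yr.
Specimen B: 54133.6 mm / 0.112 mm per year = 483335.71 years ≈ 483336 annual layers.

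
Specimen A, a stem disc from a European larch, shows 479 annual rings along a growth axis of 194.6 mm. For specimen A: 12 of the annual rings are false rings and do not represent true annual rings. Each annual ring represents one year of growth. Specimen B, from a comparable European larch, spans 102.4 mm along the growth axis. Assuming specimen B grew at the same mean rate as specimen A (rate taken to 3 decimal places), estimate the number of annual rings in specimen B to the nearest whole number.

Specimen A: after corrections the count is 479 − 12 = 467 annual rings.
A: 194.6 mm over 467 years gives 194.6 / 467 ≈ 0.417 mm per year.
Specimen B: 102.4 mm / 0.417 mm per year = 245.56 years ≈ 246 annual rings.

246 annual rings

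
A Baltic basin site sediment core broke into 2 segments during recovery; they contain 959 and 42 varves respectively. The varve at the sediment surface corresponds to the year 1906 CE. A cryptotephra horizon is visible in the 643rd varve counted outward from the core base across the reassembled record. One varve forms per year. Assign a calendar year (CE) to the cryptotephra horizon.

Total varves = 959 + 42 = 1001.
1001 − 643 = 358 varves lie beyond the cryptotephra horizon toward the sediment surface.
Counting back 358 years from 1906 CE places the cryptotephra horizon in 1906 − 358 = 1548 CE.

1548 CE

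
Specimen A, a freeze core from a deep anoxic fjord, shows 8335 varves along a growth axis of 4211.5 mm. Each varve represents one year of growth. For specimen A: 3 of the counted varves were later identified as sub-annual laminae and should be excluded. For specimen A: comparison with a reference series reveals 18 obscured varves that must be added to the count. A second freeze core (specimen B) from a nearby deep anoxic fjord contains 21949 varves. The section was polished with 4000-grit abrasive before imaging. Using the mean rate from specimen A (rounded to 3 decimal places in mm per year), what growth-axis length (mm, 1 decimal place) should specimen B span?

11062.3 mm

Specimen A: after corrections the count is 8335 − 3 + 18 = 8350 varves.
A: Extension rate ≈ 4211.5 / 8350 = 0.504 mm/yr.
For B, 0.504 mm/year × 21949 years = 11062.3 mm.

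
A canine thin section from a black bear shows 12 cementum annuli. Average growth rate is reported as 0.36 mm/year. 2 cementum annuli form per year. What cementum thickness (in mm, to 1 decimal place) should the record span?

2.2 mm

Dividing by 2 cementum annuli per year: 12 / 2 = 6 years.
Predicted length = 0.36 mm/year × 6 years = 2.2 mm.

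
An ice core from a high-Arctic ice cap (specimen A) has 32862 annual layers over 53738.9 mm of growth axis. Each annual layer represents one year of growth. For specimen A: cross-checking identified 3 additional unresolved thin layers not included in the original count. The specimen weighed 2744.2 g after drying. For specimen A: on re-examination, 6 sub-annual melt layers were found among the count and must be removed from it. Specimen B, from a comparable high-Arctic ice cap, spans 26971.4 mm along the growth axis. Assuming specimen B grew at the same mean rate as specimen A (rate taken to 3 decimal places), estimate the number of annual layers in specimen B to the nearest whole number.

16496 annual layers

Specimen A: after corrections the count is 32862 − 6 + 3 = 32859 annual layers.
A: Extension rate ≈ 53738.9 / 32859 = 1.635 mm/year.
B spans 26971.4 / 1.635 = 16496.27 years ≈ 16496 annual layers.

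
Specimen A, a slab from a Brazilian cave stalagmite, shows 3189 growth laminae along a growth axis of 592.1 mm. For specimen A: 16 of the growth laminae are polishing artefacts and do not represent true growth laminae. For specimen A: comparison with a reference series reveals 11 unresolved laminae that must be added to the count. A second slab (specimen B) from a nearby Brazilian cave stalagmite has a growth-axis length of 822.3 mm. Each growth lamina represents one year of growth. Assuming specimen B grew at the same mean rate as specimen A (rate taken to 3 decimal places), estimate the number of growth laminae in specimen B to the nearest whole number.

4421 growth laminae

Specimen A: adjusted count: 3189 − 16 + 11 = 3184 growth laminae.
A: 592.1 mm over 3184 years gives 592.1 / 3184 ≈ 0.186 mm/yr.
B spans 822.3 / 0.186 = 4420.97 years ≈ 4421 growth laminae.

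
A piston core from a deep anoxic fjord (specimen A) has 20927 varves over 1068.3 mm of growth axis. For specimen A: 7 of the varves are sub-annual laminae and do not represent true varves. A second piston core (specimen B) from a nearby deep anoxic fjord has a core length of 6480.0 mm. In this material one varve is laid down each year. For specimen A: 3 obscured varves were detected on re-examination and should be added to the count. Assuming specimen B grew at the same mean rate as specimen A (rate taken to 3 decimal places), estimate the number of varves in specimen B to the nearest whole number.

127059 varves

Specimen A: adjusted count: 20927 − 7 + 3 = 20923 varves.
A: Mean rate = 1068.3 mm / 20923 years ≈ 0.051 mm/year.
For B, 6480.0 / 0.051 = 127058.82 years ≈ 127059 varves.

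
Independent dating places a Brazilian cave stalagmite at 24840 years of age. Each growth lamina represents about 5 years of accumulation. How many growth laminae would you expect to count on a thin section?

4968 growth laminae

At 5 years per growth lamina, 24840 / 5 = 4968 growth laminae are expected.
So 4968 growth laminae should be present.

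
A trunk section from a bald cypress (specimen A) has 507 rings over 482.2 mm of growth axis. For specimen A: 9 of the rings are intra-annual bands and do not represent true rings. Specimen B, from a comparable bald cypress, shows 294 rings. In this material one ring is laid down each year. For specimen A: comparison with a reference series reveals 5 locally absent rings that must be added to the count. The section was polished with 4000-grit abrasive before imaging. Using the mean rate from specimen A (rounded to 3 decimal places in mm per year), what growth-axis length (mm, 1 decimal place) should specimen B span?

281.9 mm

Specimen A: adjusted count: 507 − 9 + 5 = 503 rings.
A: 482.2 mm over 503 years gives 482.2 / 503 ≈ 0.959 mm/yr.
For B, 0.959 mm/year × 294 years = 281.9 mm.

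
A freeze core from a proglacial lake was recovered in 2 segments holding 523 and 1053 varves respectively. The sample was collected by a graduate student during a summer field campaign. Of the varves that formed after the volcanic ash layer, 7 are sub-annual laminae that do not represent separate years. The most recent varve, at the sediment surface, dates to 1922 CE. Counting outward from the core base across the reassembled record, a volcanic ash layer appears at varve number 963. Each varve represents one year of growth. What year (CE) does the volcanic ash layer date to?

1316 CE

Total varves = 523 + 1053 = 1576.
The volcanic ash layer sits at varve 963 from the core base, so 1576 − 963 = 613 varves formed after it.
Removing the 7 false varves leaves 613 − 7 = 606 true varves beyond the volcanic ash layer.
1922 − 606 = 1316 CE.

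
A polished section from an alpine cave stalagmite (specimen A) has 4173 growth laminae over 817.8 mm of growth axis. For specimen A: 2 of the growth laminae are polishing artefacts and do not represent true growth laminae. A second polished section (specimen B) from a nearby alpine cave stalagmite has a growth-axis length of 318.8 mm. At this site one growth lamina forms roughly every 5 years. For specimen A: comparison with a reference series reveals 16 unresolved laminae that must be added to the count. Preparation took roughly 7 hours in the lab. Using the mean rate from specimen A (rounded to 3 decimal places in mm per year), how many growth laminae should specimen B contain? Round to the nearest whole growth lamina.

Specimen A: true growth lamina count = 4173 − 2 + 16 = 4187.
Specimen A: multiplying by 5 years per growth lamina: 4187 × 5 = 20935 years.
A: Extension rate ≈ 817.8 / 20935 = 0.039 mm/yr.
Specimen B: 318.8 mm / 0.039 mm per year = 8174.36 years; at 5 years per growth lamina that is 8174.36 / 5 ≈ 1635 growth laminae.

1635 growth laminae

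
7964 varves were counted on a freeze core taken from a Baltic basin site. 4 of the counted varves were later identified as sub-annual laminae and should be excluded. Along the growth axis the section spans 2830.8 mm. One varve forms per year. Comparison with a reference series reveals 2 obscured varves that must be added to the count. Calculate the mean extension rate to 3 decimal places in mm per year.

True varve count = 7964 − 4 + 2 = 7962.
2830.8 mm over 7962 years gives 2830.8 / 7962 ≈ 0.356 mm per year.

0.356 mm per year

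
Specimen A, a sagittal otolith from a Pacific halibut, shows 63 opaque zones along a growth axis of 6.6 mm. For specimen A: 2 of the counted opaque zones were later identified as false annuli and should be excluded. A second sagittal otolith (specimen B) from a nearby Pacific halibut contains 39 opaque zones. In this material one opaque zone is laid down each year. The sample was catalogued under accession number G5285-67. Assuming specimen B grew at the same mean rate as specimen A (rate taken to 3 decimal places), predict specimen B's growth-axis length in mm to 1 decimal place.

Specimen A: correcting the raw count gives 63 − 2 = 61 true opaque zones.
A: 6.6 mm over 61 years gives 6.6 / 61 ≈ 0.108 mm/year.
For B, 0.108 mm/year × 39 years = 4.2 mm.

4.2 mm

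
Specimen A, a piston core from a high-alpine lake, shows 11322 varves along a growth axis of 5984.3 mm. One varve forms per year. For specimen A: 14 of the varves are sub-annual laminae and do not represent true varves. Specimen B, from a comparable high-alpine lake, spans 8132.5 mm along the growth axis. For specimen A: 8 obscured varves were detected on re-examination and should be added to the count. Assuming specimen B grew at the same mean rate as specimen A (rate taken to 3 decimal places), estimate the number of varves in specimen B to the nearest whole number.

Specimen A: after corrections the count is 11322 − 14 + 8 = 11316 varves.
A: Extension rate ≈ 5984.3 / 11316 = 0.529 mm/yr.
Specimen B: 8132.5 mm / 0.529 mm per year = 15373.35 years ≈ 15373 varves.

15373 varves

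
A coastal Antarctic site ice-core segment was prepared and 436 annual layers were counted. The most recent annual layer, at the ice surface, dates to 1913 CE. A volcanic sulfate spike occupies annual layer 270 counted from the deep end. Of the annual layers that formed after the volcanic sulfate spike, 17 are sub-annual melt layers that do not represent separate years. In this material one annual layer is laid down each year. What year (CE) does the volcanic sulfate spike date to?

Between annual layer 270 and the ice surface there are 436 − 270 = 166 annual layers.
Removing the 17 false annual layers leaves 166 − 17 = 149 true annual layers beyond the volcanic sulfate spike.
1913 − 149 = 1764 CE.

1764 CE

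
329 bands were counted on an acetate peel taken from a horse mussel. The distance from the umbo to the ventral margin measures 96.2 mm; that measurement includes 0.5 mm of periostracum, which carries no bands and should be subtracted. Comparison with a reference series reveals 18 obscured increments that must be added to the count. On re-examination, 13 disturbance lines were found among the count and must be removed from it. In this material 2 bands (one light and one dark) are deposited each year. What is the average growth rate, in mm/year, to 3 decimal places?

True band count = 329 − 13 + 18 = 334.
Dividing by 2 bands per year: 334 / 2 = 167 years.
The growth record spans 96.2 − 0.5 = 95.7 mm.
Extension rate ≈ 95.7 / 167 = 0.573 mm/year.

0.573 mm/year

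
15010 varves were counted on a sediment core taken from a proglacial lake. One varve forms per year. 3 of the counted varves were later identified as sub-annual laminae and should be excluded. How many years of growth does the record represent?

15007 years

Adjusted count: 15010 − 3 = 15007 varves.
At one varve per year, that is 15007 years.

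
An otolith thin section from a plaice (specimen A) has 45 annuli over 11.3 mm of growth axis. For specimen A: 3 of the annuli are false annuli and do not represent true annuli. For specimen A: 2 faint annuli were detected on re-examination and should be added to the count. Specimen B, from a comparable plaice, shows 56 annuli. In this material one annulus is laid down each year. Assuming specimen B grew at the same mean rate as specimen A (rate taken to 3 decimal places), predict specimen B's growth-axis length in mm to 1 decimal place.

Specimen A: adjusted count: 45 − 3 + 2 = 44 annuli.
A: 11.3 mm over 44 years gives 11.3 / 44 ≈ 0.257 mm per year.
Length of B = 0.257 × 56 = 14.4 mm.

14.4 mm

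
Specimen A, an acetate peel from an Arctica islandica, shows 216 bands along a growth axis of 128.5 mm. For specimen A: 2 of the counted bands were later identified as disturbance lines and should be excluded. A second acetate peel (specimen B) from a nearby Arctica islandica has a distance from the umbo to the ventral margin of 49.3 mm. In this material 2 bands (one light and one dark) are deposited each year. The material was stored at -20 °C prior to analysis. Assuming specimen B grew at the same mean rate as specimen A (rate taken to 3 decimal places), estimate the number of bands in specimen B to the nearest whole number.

Specimen A: true band count = 216 − 2 = 214.
Specimen A: with 2 bands per year, 214 / 2 = 107 years.
A: 128.5 mm over 107 years gives 128.5 / 107 ≈ 1.201 mm/year.
Specimen B: 49.3 mm / 1.201 mm per year = 41.05 years; at 2 bands per year that is 41.05 × 2 ≈ 82 bands.

82 bands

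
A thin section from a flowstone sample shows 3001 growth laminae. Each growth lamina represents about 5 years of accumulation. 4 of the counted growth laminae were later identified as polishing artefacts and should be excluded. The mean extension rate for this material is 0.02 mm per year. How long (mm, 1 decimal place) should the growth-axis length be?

Correcting the raw count gives 3001 − 4 = 2997 true growth laminae.
Multiplying by 5 years per growth lamina: 2997 × 5 = 14985 years.
14985 years at 0.02 mm/year gives 0.02 × 14985 = 299.7 mm.

299.7 mm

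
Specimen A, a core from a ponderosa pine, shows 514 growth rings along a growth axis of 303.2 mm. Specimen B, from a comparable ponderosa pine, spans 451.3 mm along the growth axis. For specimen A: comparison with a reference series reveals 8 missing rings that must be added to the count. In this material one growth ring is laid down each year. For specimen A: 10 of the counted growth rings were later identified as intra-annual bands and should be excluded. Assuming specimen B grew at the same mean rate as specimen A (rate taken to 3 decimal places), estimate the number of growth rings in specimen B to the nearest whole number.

Specimen A: after corrections the count is 514 − 10 + 8 = 512 growth rings.
A: Mean rate = 303.2 mm / 512 years ≈ 0.592 mm per year.
For B, 451.3 / 0.592 = 762.33 years ≈ 762 growth rings.

762 growth rings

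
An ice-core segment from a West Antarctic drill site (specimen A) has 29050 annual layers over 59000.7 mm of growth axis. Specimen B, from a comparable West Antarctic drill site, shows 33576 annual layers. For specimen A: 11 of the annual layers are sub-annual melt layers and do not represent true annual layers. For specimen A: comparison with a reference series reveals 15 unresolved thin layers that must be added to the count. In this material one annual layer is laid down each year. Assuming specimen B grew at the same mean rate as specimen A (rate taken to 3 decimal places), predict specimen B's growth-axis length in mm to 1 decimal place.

68192.9 mm

Specimen A: after corrections the count is 29050 − 11 + 15 = 29054 annual layers.
A: Extension rate ≈ 59000.7 / 29054 = 2.031 mm per year.
B's length ≈ 2.031 × 33576 = 68192.9 mm.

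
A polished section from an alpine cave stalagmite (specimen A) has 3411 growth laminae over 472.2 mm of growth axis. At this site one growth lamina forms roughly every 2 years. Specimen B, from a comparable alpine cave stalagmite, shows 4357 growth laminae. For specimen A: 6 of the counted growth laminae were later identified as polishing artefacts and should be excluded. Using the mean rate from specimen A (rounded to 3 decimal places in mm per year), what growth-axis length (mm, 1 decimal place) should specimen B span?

Specimen A: adjusted count: 3411 − 6 = 3405 growth laminae.
Specimen A: 3405 growth laminae at 2 years each span 3405 × 2 = 6810 years.
A: Extension rate ≈ 472.2 / 6810 = 0.069 mm/yr.
Specimen B: 4357 growth laminae at 2 years each span 4357 × 2 = 8714 years. B's length ≈ 0.069 × 8714 = 601.3 mm.

601.3 mm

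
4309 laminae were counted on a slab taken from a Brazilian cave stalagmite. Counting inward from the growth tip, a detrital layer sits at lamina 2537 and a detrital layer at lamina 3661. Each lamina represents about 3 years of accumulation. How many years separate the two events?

Separation: 3661 − 2537 = 1124 laminae.
1124 laminae at 3 years each span 1124 × 3 = 3372 years.

3372 years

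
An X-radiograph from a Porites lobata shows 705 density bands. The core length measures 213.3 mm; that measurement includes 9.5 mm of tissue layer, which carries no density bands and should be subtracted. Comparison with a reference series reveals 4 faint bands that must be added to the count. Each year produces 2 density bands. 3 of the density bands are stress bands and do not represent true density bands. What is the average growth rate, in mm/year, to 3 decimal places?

0.577 mm/year

True density band count = 705 − 3 + 4 = 706.
With 2 density bands per year, 706 / 2 = 353 years.
The growth record spans 213.3 − 9.5 = 203.8 mm.
203.8 mm over 353 years gives 203.8 / 353 ≈ 0.577 mm/year.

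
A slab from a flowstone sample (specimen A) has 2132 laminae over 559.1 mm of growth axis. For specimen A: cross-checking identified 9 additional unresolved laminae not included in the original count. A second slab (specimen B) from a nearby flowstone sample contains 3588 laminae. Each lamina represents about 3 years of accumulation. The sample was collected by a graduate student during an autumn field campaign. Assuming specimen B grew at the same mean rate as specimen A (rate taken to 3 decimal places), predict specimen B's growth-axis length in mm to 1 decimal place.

936.5 mm

Specimen A: correcting the raw count gives 2132 + 9 = 2141 true laminae.
Specimen A: multiplying by 3 years per lamina: 2141 × 3 = 6423 years.
A: 559.1 mm over 6423 years gives 559.1 / 6423 ≈ 0.087 mm/yr.
Specimen B: multiplying by 3 years per lamina: 3588 × 3 = 10764 years. For B, 0.087 mm/year × 10764 years = 936.5 mm.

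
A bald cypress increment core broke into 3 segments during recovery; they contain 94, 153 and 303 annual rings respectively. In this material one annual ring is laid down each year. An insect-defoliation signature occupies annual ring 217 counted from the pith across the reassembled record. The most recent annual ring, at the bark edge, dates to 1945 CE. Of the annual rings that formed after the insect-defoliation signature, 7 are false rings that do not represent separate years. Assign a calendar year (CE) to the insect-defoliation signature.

1619 CE

Total annual rings = 94 + 153 + 303 = 550.
The insect-defoliation signature sits at annual ring 217 from the pith, so 550 − 217 = 333 annual rings formed after it.
Removing the 7 false annual rings leaves 333 − 7 = 326 true annual rings beyond the insect-defoliation signature.
The annual ring at the bark edge is 1945 CE, so the insect-defoliation signature dates to 1945 − 326 = 1619 CE.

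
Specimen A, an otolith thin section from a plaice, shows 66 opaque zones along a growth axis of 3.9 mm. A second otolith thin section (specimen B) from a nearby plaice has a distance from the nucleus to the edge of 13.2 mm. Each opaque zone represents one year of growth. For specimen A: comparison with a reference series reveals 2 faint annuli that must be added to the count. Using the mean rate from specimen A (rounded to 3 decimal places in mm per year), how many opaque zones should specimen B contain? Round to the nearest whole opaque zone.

Specimen A: adjusted count: 66 + 2 = 68 opaque zones.
A: Extension rate ≈ 3.9 / 68 = 0.057 mm/yr.
Specimen B: 13.2 mm / 0.057 mm per year = 231.58 years ≈ 232 opaque zones.

232 opaque zones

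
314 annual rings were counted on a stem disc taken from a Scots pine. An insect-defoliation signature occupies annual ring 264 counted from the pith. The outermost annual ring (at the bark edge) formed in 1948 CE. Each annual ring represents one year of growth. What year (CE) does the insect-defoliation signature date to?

314 − 264 = 50 annual rings lie beyond the insect-defoliation signature toward the bark edge.
1948 − 50 = 1898 CE.

1898 CE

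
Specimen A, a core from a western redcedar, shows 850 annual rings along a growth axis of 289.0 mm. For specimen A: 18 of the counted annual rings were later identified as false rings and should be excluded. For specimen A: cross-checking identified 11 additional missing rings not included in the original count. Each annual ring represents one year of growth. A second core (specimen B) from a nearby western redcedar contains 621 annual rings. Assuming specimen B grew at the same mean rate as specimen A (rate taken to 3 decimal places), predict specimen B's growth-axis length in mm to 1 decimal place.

213.0 mm

Specimen A: after corrections the count is 850 − 18 + 11 = 843 annual rings.
A: Mean rate = 289.0 mm / 843 years ≈ 0.343 mm/yr.
Length of B = 0.343 × 621 = 213.0 mm.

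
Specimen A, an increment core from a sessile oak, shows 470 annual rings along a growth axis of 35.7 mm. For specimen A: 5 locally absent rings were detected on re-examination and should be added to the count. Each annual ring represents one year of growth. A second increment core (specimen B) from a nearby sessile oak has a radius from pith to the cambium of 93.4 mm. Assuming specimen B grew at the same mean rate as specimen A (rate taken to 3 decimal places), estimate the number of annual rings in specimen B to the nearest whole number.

1245 annual rings

Specimen A: true annual ring count = 470 + 5 = 475.
A: Extension rate ≈ 35.7 / 475 = 0.075 mm/year.
Specimen B: 93.4 mm / 0.075 mm per year = 1245.33 years ≈ 1245 annual rings.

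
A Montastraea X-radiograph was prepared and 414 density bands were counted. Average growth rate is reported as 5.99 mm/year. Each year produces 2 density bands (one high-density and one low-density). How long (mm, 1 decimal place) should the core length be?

Dividing by 2 density bands per year: 414 / 2 = 207 years.
Predicted length = 5.99 mm/year × 207 years = 1239.9 mm.

1239.9 mm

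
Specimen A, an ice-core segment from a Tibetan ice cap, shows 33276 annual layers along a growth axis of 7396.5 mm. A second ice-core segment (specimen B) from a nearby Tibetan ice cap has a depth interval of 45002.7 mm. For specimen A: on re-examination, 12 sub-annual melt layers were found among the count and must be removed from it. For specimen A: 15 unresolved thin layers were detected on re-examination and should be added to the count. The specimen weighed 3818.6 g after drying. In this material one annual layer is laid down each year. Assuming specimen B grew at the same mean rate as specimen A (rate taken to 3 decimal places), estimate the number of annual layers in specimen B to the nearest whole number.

202715 annual layers

Specimen A: correcting the raw count gives 33276 − 12 + 15 = 33279 true annual layers.
A: 7396.5 mm over 33279 years gives 7396.5 / 33279 ≈ 0.222 mm/yr.
For B, 45002.7 / 0.222 = 202714.86 years ≈ 202715 annual layers.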